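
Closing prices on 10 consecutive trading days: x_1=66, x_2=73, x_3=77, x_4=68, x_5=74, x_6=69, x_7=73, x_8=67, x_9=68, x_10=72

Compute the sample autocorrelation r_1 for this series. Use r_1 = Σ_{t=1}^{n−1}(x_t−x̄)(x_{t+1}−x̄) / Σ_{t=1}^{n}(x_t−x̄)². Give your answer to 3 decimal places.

-0.291

Mean x̄ = (66 + 73 + 77 + 68 + 74 + 69 + 73 + 67 + 68 + 72)/10 = 70.7000
Numerator Σ_{t=1}^{9}(x_t−x̄)(x_{t+1}−x̄) = -33.7900
Denominator Σ(x_t−x̄)² = 116.1000
r_1 = -33.7900 / 116.1000 = -0.291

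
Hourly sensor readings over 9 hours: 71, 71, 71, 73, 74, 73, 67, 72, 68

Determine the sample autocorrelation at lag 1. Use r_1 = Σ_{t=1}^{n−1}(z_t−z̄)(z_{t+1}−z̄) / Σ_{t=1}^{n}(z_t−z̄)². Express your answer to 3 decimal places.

-0.081

Mean z̄ = (71 + 71 + 71 + 73 + 74 + 73 + 67 + 72 + 68)/9 = 71.1111
Numerator Σ_{t=1}^{8}(z_t−z̄)(z_{t+1}−z̄) = -3.4568
Denominator Σ(z_t−z̄)² = 42.8889
r_1 = -3.4568 / 42.8889 = -0.081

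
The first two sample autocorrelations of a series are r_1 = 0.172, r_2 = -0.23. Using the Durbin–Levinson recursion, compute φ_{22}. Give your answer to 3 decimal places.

-0.267

φ_{22} = (r_2 − r_1²) / (1 − r_1²)
r_1² = (0.172)² = 0.029584
Numerator = -0.23 − 0.0296 = -0.2596; denominator = 1 − 0.0296 = 0.9704
φ_{22} = -0.2596 / 0.9704 = -0.267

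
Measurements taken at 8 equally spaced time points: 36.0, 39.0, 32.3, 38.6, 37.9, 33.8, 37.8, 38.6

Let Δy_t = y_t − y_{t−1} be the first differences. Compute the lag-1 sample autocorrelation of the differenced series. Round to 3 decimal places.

-0.606

First differences Δy: 3.0, -6.7, 6.3, -0.7, -4.1, 4.0, 0.8
Mean of differences = 0.3714
Numerator Σ(Δy_t−Δȳ)(Δy_{t+1}−Δȳ) = -76.7422
Denominator Σ(Δy_t−Δȳ)² = 126.5543
r_1(Δy) = -76.7422 / 126.5543 = -0.606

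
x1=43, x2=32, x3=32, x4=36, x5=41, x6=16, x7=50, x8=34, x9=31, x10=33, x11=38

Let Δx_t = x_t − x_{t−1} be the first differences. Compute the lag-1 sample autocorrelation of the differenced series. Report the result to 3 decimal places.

First differences Δx: -11, 0, 4, 5, -25, 34, -16, -3, 2, 5
Mean of differences = -0.5000
Numerator Σ(Δx_t−Δx̄)(Δx_{t+1}−Δx̄) = -1446.7500
Denominator Σ(Δx_t−Δx̄)² = 2234.5000
r_1(Δx) = -1446.7500 / 2234.5000 = -0.647

-0.647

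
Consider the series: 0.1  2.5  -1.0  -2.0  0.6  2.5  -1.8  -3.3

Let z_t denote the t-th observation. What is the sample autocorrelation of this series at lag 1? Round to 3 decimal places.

0.052

Mean z̄ = (0.1 + 2.5 − 1.0 − 2.0 + 0.6 + 2.5 − 1.8 − 3.3)/8 = -0.3000
Deviations from mean: 0.4000, 2.8000, -0.7000, -1.7000, 0.9000, 2.8000, -1.5000, -3.0000
Numerator Σ_{t=1}^{7}(z_t−z̄)(z_{t+1}−z̄) = 1.6400
Denominator Σ(z_t−z̄)² = 31.2800
r_1 = 1.6400 / 31.2800 = 0.052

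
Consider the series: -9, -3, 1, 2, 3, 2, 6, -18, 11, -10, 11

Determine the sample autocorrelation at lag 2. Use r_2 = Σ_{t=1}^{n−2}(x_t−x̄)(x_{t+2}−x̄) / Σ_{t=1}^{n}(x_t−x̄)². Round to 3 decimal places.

Mean x̄ = (-9 − 3 + 1 + 2 + 3 + 2 + 6 − 18 + 11 − 10 + 11)/11 = -0.3636
Numerator Σ_{t=1}^{9}(x_t−x̄)(x_{t+2}−x̄) = 343.2810
Denominator Σ(x_t−x̄)² = 808.5455
r_2 = 343.2810 / 808.5455 = 0.425

0.425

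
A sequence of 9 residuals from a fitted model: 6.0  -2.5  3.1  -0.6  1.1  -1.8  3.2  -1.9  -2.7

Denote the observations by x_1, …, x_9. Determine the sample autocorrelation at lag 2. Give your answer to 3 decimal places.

Mean x̄ = (6.0 − 2.5 + 3.1 − 0.6 + 1.1 − 1.8 + 3.2 − 1.9 − 2.7)/9 = 0.4333
Σ(x_t−x̄)(x_{t+2}−x̄) = (14.8444) + (3.0311) + (1.7778) + (2.3078) + (1.8444) + (5.2111) + (-8.6689) = 20.3478
Denominator Σ(x_t−x̄)² = 76.1200
r_2 = 20.3478 / 76.1200 = 0.267

0.267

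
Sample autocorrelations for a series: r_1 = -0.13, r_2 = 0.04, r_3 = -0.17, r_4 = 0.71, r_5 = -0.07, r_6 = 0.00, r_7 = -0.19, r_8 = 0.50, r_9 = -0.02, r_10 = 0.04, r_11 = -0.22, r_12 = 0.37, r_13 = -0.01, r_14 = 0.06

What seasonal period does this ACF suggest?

4

The largest autocorrelation is r_4 = 0.71, with weaker echoes at lags 8 (0.50) and 12 (0.37); the remaining lags stay at or below 0.06.
The dominant spike at lag 4 indicates a seasonal period of 4.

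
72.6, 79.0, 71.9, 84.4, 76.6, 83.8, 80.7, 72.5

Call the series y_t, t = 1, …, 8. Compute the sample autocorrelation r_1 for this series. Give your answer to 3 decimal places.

Mean ȳ = (72.6 + 79.0 + 71.9 + 84.4 + 76.6 + 83.8 + 80.7 + 72.5)/8 = 77.6875
Σ(y_t−ȳ)(y_{t+1}−ȳ) = (-6.6773) + (-7.5961) + (-38.8486) + (-7.2998) + (-6.6473) + (18.4139) + (-15.6273) = -64.2827
Denominator Σ(y_t−ȳ)² = 180.6888
r_1 = -64.2827 / 180.6888 = -0.356

-0.356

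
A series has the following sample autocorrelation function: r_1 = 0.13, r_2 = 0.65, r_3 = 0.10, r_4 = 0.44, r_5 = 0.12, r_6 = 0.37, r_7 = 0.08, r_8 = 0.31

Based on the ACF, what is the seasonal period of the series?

2

The largest autocorrelation is r_2 = 0.65, with weaker echoes at lags 4 (0.44), 6 (0.37) and 8 (0.31); the remaining lags stay at or below 0.13.
The dominant spike at lag 2 indicates a seasonal period of 2.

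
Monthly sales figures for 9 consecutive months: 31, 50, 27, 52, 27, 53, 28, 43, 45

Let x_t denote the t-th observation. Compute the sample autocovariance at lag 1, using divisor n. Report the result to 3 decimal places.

-97.578

Mean x̄ = (31 + 50 + 27 + 52 + 27 + 53 + 28 + 43 + 45)/9 = 39.5556
Σ_{t=1}^{8}(x_t−x̄)(x_{t+1}−x̄) = -878.1975
γ_1 = -878.1975 / 9 = -97.578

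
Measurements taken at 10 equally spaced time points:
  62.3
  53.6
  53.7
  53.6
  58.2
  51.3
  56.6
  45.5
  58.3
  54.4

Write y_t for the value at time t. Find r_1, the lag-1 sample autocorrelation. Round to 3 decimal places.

-0.428

Mean ȳ = (62.3 + 53.6 + 53.7 + 53.6 + 58.2 + 51.3 + 56.6 + 45.5 + 58.3 + 54.4)/10 = 54.7500
Numerator Σ_{t=1}^{9}(y_t−ȳ)(y_{t+1}−ȳ) = -79.7125
Denominator Σ(y_t−ȳ)² = 186.2650
r_1 = -79.7125 / 186.2650 = -0.428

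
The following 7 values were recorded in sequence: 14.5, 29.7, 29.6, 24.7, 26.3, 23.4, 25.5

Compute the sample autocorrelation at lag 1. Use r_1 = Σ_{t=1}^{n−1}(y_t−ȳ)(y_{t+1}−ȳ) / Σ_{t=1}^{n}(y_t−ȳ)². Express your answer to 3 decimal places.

Mean ȳ = (14.5 + 29.7 + 29.6 + 24.7 + 26.3 + 23.4 + 25.5)/7 = 24.8143
Deviations from mean: -10.3143, 4.8857, 4.7857, -0.1143, 1.4857, -1.4143, 0.6857
Σ(y_t−ȳ)(y_{t+1}−ȳ) = (-50.3927) + (23.3816) + (-0.5469) + (-0.1698) + (-2.1012) + (-0.9698) = -30.7988
Denominator Σ(y_t−ȳ)² = 157.8486
r_1 = -30.7988 / 157.8486 = -0.195

-0.195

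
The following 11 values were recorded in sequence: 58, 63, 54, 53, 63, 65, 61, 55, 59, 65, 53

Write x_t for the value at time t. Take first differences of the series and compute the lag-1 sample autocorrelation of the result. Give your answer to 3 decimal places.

First differences Δx: 5, -9, -1, 10, 2, -4, -6, 4, 6, -12
Mean of differences = -0.5000
Numerator Σ(Δx_t−Δx̄)(Δx_{t+1}−Δx̄) = -81.2500
Denominator Σ(Δx_t−Δx̄)² = 456.5000
r_1(Δx) = -81.2500 / 456.5000 = -0.178

-0.178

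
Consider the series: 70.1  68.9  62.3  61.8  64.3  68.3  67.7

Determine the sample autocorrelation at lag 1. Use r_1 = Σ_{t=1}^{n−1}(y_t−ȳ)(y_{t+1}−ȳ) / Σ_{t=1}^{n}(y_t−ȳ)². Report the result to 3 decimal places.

0.366

Mean ȳ = (70.1 + 68.9 + 62.3 + 61.8 + 64.3 + 68.3 + 67.7)/7 = 66.2000
Numerator Σ_{t=1}^{6}(y_t−ȳ)(y_{t+1}−ȳ) = 24.6800
Denominator Σ(y_t−ȳ)² = 67.3400
r_1 = 24.6800 / 67.3400 = 0.366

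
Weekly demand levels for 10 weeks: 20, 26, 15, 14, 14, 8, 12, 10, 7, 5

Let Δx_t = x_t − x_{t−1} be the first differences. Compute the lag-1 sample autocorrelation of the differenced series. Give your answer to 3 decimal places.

-0.542

First differences Δx: 6, -11, -1, 0, -6, 4, -2, -3, -2
Mean of differences = -1.6667
Numerator Σ(Δx_t−Δx̄)(Δx_{t+1}−Δx̄) = -109.4444
Denominator Σ(Δx_t−Δx̄)² = 202.0000
r_1(Δx) = -109.4444 / 202.0000 = -0.542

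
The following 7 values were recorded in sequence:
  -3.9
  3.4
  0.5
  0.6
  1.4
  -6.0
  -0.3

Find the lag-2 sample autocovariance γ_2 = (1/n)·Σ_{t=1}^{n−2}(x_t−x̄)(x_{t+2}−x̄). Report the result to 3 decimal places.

Mean x̄ = (-3.9 + 3.4 + 0.5 + 0.6 + 1.4 − 6.0 − 0.3)/7 = -0.6143
Deviations: -3.2857, 4.0143, 1.1143, 1.2143, 2.0143, -5.3857, 0.3143
Σ_{t=1}^{5}(x_t−x̄)(x_{t+2}−x̄) = -2.4490
γ_2 = -2.4490 / 7 = -0.350

-0.350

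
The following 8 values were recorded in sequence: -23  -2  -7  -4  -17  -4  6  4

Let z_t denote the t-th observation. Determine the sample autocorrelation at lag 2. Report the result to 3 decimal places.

Mean z̄ = (-23 − 2 − 7 − 4 − 17 − 4 + 6 + 4)/8 = -5.8750
Deviations from mean: -17.1250, 3.8750, -1.1250, 1.8750, -11.1250, 1.8750, 11.8750, 9.8750
Numerator Σ_{t=1}^{6}(z_t−z̄)(z_{t+2}−z̄) = -71.0313
Denominator Σ(z_t−z̄)² = 678.8750
r_2 = -71.0313 / 678.8750 = -0.105

-0.105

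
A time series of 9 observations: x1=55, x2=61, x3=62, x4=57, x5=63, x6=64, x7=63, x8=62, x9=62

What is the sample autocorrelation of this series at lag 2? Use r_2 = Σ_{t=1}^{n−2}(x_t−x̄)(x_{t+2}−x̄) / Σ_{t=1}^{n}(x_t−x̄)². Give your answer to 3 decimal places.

-0.097

Mean x̄ = (55 + 61 + 62 + 57 + 63 + 64 + 63 + 62 + 62)/9 = 61.0000
Σ(x_t−x̄)(x_{t+2}−x̄) = (-6.0000) + (0.0000) + (2.0000) + (-12.0000) + (4.0000) + (3.0000) + (2.0000) = -7.0000
Denominator Σ(x_t−x̄)² = 72.0000
r_2 = -7.0000 / 72.0000 = -0.097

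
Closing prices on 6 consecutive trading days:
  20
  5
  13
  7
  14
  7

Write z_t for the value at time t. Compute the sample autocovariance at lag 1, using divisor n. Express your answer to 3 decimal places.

Mean z̄ = (20 + 5 + 13 + 7 + 14 + 7)/6 = 11.0000
Σ_{t=1}^{5}(z_t−z̄)(z_{t+1}−z̄) = -98.0000
γ_1 = -98.0000 / 6 = -16.333

-16.333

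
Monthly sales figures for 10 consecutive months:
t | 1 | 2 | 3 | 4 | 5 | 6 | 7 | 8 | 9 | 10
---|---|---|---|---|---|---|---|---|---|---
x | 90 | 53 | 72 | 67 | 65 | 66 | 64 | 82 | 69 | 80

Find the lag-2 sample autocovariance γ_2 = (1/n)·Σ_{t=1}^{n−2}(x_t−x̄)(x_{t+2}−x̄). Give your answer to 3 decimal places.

20.292

Mean x̄ = (90 + 53 + 72 + 67 + 65 + 66 + 64 + 82 + 69 + 80)/10 = 70.8000
Σ_{t=1}^{8}(x_t−x̄)(x_{t+2}−x̄) = 202.9200
γ_2 = 202.9200 / 10 = 20.292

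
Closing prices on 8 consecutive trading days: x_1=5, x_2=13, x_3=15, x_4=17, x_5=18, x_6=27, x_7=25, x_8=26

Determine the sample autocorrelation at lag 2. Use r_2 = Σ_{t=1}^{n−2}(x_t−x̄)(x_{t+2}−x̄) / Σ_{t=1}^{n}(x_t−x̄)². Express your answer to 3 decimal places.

Mean x̄ = (5 + 13 + 15 + 17 + 18 + 27 + 25 + 26)/8 = 18.2500
Deviations from mean: -13.2500, -5.2500, -3.2500, -1.2500, -0.2500, 8.7500, 6.7500, 7.7500
Σ(x_t−x̄)(x_{t+2}−x̄) = (43.0625) + (6.5625) + (0.8125) + (-10.9375) + (-1.6875) + (67.8125) = 105.6250
Denominator Σ(x_t−x̄)² = 397.5000
r_2 = 105.6250 / 397.5000 = 0.266

0.266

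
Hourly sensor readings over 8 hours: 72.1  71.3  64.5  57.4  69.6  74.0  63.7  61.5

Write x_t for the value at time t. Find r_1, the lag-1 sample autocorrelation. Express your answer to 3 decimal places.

0.096

Mean x̄ = (72.1 + 71.3 + 64.5 + 57.4 + 69.6 + 74.0 + 63.7 + 61.5)/8 = 66.7625
Σ(x_t−x̄)(x_{t+1}−x̄) = (24.2189) + (-10.2661) + (21.1827) + (-26.5661) + (20.5364) + (-22.1648) + (16.1164) = 23.0573
Denominator Σ(x_t−x̄)² = 239.3588
r_1 = 23.0573 / 239.3588 = 0.096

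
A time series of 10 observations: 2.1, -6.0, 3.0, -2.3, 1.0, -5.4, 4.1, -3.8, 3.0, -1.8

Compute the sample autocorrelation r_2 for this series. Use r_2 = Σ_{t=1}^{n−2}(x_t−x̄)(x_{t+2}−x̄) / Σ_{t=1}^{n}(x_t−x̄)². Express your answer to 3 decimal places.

0.614

Mean x̄ = (2.1 − 6.0 + 3.0 − 2.3 + 1.0 − 5.4 + 4.1 − 3.8 + 3.0 − 1.8)/10 = -0.6100
Numerator Σ_{t=1}^{8}(x_t−x̄)(x_{t+2}−x̄) = 76.4618
Denominator Σ(x_t−x̄)² = 124.6290
r_2 = 76.4618 / 124.6290 = 0.614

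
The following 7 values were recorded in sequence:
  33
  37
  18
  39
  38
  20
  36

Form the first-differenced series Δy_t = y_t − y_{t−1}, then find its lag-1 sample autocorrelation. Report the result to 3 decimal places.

-0.542

First differences Δy: 4, -19, 21, -1, -18, 16
Mean of differences = 0.5000
Numerator Σ(Δy_t−Δȳ)(Δy_{t+1}−Δȳ) = -757.7500
Denominator Σ(Δy_t−Δȳ)² = 1397.5000
r_1(Δy) = -757.7500 / 1397.5000 = -0.542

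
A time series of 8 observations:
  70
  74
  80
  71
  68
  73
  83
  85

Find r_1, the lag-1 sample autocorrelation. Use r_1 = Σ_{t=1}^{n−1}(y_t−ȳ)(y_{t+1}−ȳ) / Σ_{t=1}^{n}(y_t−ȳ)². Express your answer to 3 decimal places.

0.306

Mean ȳ = (70 + 74 + 80 + 71 + 68 + 73 + 83 + 85)/8 = 75.5000
Deviations from mean: -5.5000, -1.5000, 4.5000, -4.5000, -7.5000, -2.5000, 7.5000, 9.5000
Σ(y_t−ȳ)(y_{t+1}−ȳ) = (8.2500) + (-6.7500) + (-20.2500) + (33.7500) + (18.7500) + (-18.7500) + (71.2500) = 86.2500
Denominator Σ(y_t−ȳ)² = 282.0000
r_1 = 86.2500 / 282.0000 = 0.306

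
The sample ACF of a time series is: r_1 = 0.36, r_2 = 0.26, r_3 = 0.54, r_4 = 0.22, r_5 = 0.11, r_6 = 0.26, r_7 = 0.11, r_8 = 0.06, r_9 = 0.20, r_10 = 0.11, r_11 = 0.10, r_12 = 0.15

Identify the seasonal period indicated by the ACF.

3

The largest autocorrelation is r_3 = 0.54; the remaining lags stay at or below 0.36. The elevated value at lag 1 (0.36), dropping to 0.26 at lag 2, reflects decaying short-term dependence rather than seasonality.
The dominant spike at lag 3 indicates a seasonal period of 3.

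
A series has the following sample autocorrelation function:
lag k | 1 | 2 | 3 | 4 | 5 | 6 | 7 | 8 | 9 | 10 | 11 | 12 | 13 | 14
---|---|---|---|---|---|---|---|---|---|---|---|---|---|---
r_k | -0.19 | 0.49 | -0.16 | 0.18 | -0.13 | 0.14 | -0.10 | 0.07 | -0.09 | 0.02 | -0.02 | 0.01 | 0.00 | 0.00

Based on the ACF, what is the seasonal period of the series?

The largest autocorrelation is r_2 = 0.49, with a weaker echo at lag 4 (0.18); the remaining lags stay at or below 0.14.
The dominant spike at lag 2 indicates a seasonal period of 2.

2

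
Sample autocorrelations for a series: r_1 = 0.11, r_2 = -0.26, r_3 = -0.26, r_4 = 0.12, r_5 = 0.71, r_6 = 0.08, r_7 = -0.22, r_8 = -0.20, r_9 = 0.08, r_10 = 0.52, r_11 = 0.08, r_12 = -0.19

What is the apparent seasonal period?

5

The largest autocorrelation is r_5 = 0.71, with a weaker echo at lag 10 (0.52); the remaining lags stay at or below 0.12.
The dominant spike at lag 5 indicates a seasonal period of 5.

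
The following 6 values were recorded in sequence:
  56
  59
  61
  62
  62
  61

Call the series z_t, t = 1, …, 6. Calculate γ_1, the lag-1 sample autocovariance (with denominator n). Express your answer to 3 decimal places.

1.718

Mean z̄ = (56 + 59 + 61 + 62 + 62 + 61)/6 = 60.1667
Deviations: -4.1667, -1.1667, 0.8333, 1.8333, 1.8333, 0.8333
Σ_{t=1}^{5}(z_t−z̄)(z_{t+1}−z̄) = 10.3056
γ_1 = 10.3056 / 6 = 1.718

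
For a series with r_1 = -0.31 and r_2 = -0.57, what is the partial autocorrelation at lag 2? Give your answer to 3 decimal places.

φ_{22} = (r_2 − r_1²) / (1 − r_1²)
r_1² = (-0.31)² = 0.0961
Numerator = -0.57 − 0.0961 = -0.6661; denominator = 1 − 0.0961 = 0.9039
φ_{22} = -0.6661 / 0.9039 = -0.737

-0.737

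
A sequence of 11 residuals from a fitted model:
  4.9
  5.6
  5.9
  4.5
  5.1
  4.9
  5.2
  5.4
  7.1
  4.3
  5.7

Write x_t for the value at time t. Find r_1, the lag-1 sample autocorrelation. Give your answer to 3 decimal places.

Mean x̄ = (4.9 + 5.6 + 5.9 + 4.5 + 5.1 + 4.9 + 5.2 + 5.4 + 7.1 + 4.3 + 5.7)/11 = 5.3273
Numerator Σ_{t=1}^{10}(x_t−x̄)(x_{t+1}−x̄) = -2.1789
Denominator Σ(x_t−x̄)² = 5.8618
r_1 = -2.1789 / 5.8618 = -0.372

-0.372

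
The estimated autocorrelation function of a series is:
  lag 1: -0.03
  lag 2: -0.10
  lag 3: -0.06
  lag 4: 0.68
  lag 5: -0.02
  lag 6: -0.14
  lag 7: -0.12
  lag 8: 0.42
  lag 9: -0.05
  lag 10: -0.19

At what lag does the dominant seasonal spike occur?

4

The largest autocorrelation is r_4 = 0.68, with a weaker echo at lag 8 (0.42); the remaining lags stay at or below -0.02.
The dominant spike at lag 4 indicates a seasonal period of 4.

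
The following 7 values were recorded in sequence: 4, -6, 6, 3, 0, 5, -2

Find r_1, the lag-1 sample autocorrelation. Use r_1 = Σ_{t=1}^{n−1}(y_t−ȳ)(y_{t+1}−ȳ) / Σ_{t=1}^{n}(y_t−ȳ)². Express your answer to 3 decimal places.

-0.586

Mean ȳ = (4 − 6 + 6 + 3 + 0 + 5 − 2)/7 = 1.4286
Deviations from mean: 2.5714, -7.4286, 4.5714, 1.5714, -1.4286, 3.5714, -3.4286
Σ(y_t−ȳ)(y_{t+1}−ȳ) = (-19.1020) + (-33.9592) + (7.1837) + (-2.2449) + (-5.1020) + (-12.2449) = -65.4694
Denominator Σ(y_t−ȳ)² = 111.7143
r_1 = -65.4694 / 111.7143 = -0.586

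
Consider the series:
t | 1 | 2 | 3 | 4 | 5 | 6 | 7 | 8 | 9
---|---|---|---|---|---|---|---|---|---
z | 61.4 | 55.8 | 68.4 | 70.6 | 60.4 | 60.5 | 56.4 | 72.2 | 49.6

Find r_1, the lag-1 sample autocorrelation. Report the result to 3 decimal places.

Mean z̄ = (61.4 + 55.8 + 68.4 + 70.6 + 60.4 + 60.5 + 56.4 + 72.2 + 49.6)/9 = 61.7000
Numerator Σ_{t=1}^{8}(z_t−z̄)(z_{t+1}−z̄) = -164.4800
Denominator Σ(z_t−z̄)² = 446.8800
r_1 = -164.4800 / 446.8800 = -0.368

-0.368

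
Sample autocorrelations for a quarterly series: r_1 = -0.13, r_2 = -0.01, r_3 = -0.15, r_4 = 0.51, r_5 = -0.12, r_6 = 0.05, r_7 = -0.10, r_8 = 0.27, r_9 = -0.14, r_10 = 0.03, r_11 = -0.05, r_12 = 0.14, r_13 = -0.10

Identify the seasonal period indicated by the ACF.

4

The largest autocorrelation is r_4 = 0.51, with a weaker echo at lag 8 (0.27); the remaining lags stay at or below 0.14.
The dominant spike at lag 4 indicates a seasonal period of 4.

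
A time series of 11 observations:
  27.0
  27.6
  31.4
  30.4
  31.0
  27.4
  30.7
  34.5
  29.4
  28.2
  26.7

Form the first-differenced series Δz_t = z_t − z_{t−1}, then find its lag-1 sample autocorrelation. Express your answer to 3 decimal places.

-0.179

First differences Δz: 0.6, 3.8, -1.0, 0.6, -3.6, 3.3, 3.8, -5.1, -1.2, -1.5
Mean of differences = -0.0300
Numerator Σ(Δz_t−Δz̄)(Δz_{t+1}−Δz̄) = -15.0629
Denominator Σ(Δz_t−Δz̄)² = 84.1410
r_1(Δz) = -15.0629 / 84.1410 = -0.179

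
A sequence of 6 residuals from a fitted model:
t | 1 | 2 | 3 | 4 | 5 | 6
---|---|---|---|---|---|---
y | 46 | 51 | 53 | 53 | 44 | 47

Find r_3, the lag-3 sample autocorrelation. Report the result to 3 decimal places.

-0.405

Mean ȳ = (46 + 51 + 53 + 53 + 44 + 47)/6 = 49.0000
Numerator Σ_{t=1}^{3}(y_t−ȳ)(y_{t+3}−ȳ) = -30.0000
Denominator Σ(y_t−ȳ)² = 74.0000
r_3 = -30.0000 / 74.0000 = -0.405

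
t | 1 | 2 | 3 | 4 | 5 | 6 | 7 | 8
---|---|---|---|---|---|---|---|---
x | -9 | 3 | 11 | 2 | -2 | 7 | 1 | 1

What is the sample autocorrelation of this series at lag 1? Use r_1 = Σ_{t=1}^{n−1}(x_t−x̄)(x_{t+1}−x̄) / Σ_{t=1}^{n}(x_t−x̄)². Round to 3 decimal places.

Mean x̄ = (-9 + 3 + 11 + 2 − 2 + 7 + 1 + 1)/8 = 1.7500
Deviations from mean: -10.7500, 1.2500, 9.2500, 0.2500, -3.7500, 5.2500, -0.7500, -0.7500
Σ(x_t−x̄)(x_{t+1}−x̄) = (-13.4375) + (11.5625) + (2.3125) + (-0.9375) + (-19.6875) + (-3.9375) + (0.5625) = -23.5625
Denominator Σ(x_t−x̄)² = 245.5000
r_1 = -23.5625 / 245.5000 = -0.096

-0.096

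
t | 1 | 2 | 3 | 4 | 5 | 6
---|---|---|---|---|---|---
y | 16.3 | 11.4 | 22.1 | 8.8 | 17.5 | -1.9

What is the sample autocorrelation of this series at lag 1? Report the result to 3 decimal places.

-0.394

Mean ȳ = (16.3 + 11.4 + 22.1 + 8.8 + 17.5 − 1.9)/6 = 12.3667
Deviations from mean: 3.9333, -0.9667, 9.7333, -3.5667, 5.1333, -14.2667
Σ(y_t−ȳ)(y_{t+1}−ȳ) = (-3.8022) + (-9.4089) + (-34.7156) + (-18.3089) + (-73.2356) = -139.4711
Denominator Σ(y_t−ȳ)² = 353.7533
r_1 = -139.4711 / 353.7533 = -0.394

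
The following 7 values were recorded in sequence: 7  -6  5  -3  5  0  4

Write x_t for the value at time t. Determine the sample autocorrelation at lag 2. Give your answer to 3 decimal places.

0.575

Mean x̄ = (7 − 6 + 5 − 3 + 5 + 0 + 4)/7 = 1.7143
Σ(x_t−x̄)(x_{t+2}−x̄) = (17.3673) + (36.3673) + (10.7959) + (8.0816) + (7.5102) = 80.1224
Denominator Σ(x_t−x̄)² = 139.4286
r_2 = 80.1224 / 139.4286 = 0.575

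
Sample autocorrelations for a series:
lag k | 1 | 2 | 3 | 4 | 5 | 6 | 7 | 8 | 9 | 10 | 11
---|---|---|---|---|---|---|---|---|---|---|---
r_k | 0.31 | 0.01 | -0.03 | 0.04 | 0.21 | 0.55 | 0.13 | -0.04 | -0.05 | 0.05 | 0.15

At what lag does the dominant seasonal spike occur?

6

The largest autocorrelation is r_6 = 0.55; the remaining lags stay at or below 0.31. The elevated value at lag 1 (0.31), dropping to 0.01 at lag 2, reflects decaying short-term dependence rather than seasonality.
The dominant spike at lag 6 indicates a seasonal period of 6.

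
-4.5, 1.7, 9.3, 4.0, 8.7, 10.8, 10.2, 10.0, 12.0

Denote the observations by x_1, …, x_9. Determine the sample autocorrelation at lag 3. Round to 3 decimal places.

0.207

Mean x̄ = (-4.5 + 1.7 + 9.3 + 4.0 + 8.7 + 10.8 + 10.2 + 10.0 + 12.0)/9 = 6.9111
Numerator Σ_{t=1}^{6}(x_t−x̄)(x_{t+3}−x̄) = 48.9285
Denominator Σ(x_t−x̄)² = 236.1289
r_3 = 48.9285 / 236.1289 = 0.207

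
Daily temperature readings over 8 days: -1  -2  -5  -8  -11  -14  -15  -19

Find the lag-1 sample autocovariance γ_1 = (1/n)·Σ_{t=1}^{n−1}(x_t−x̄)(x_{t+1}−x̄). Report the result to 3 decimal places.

Mean x̄ = (-1 − 2 − 5 − 8 − 11 − 14 − 15 − 19)/8 = -9.3750
Deviations: 8.3750, 7.3750, 4.3750, 1.3750, -1.6250, -4.6250, -5.6250, -9.6250
Σ_{t=1}^{7}(x_t−x̄)(x_{t+1}−x̄) = 185.4844
γ_1 = 185.4844 / 8 = 23.186

23.186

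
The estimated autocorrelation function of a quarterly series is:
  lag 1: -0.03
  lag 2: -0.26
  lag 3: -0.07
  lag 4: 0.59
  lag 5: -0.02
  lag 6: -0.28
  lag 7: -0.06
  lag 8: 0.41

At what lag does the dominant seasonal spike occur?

The largest autocorrelation is r_4 = 0.59, with a weaker echo at lag 8 (0.41); the remaining lags stay at or below -0.02.
The dominant spike at lag 4 indicates a seasonal period of 4.

4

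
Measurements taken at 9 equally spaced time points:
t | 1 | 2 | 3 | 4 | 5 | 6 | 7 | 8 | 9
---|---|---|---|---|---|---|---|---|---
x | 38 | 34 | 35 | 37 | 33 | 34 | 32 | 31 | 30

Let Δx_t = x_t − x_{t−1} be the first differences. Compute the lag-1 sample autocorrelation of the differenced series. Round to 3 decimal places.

First differences Δx: -4, 1, 2, -4, 1, -2, -1, -1
Mean of differences = -1.0000
Numerator Σ(Δx_t−Δx̄)(Δx_{t+1}−Δx̄) = -17.0000
Denominator Σ(Δx_t−Δx̄)² = 36.0000
r_1(Δx) = -17.0000 / 36.0000 = -0.472

-0.472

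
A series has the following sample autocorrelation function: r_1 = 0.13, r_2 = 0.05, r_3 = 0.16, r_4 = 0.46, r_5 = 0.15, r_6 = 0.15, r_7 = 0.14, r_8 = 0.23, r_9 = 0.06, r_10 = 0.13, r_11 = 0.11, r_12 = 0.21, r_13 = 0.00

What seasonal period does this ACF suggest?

4

The largest autocorrelation is r_4 = 0.46, with weaker echoes at lags 8 (0.23) and 12 (0.21); the remaining lags stay at or below 0.16.
The dominant spike at lag 4 indicates a seasonal period of 4.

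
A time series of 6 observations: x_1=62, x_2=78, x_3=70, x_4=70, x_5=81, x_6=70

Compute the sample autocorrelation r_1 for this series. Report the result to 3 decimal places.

-0.447

Mean x̄ = (62 + 78 + 70 + 70 + 81 + 70)/6 = 71.8333
Deviations from mean: -9.8333, 6.1667, -1.8333, -1.8333, 9.1667, -1.8333
Σ(x_t−x̄)(x_{t+1}−x̄) = (-60.6389) + (-11.3056) + (3.3611) + (-16.8056) + (-16.8056) = -102.1944
Denominator Σ(x_t−x̄)² = 228.8333
r_1 = -102.1944 / 228.8333 = -0.447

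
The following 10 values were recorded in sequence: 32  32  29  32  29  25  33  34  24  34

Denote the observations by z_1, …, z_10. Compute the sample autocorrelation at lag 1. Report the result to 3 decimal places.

-0.414

Mean z̄ = (32 + 32 + 29 + 32 + 29 + 25 + 33 + 34 + 24 + 34)/10 = 30.4000
Numerator Σ_{t=1}^{9}(z_t−z̄)(z_{t+1}−z̄) = -47.3600
Denominator Σ(z_t−z̄)² = 114.4000
r_1 = -47.3600 / 114.4000 = -0.414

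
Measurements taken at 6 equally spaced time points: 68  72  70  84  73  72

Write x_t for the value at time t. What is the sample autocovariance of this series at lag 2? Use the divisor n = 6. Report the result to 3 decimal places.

Mean x̄ = (68 + 72 + 70 + 84 + 73 + 72)/6 = 73.1667
Σ_{t=1}^{4}(x_t−x̄)(x_{t+2}−x̄) = -8.3889
γ_2 = -8.3889 / 6 = -1.398

-1.398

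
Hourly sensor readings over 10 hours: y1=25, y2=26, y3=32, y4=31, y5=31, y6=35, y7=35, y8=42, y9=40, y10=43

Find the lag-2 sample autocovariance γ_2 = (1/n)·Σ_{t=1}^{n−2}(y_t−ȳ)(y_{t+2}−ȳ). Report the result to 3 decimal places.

12.800

Mean ȳ = (25 + 26 + 32 + 31 + 31 + 35 + 35 + 42 + 40 + 43)/10 = 34.0000
Σ_{t=1}^{8}(y_t−ȳ)(y_{t+2}−ȳ) = 128.0000
γ_2 = 128.0000 / 10 = 12.800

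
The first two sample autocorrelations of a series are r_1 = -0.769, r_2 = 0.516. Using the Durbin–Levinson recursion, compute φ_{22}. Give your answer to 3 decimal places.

-0.184

φ_{22} = (r_2 − r_1²) / (1 − r_1²)
r_1² = (-0.769)² = 0.591361
Numerator = 0.516 − 0.5914 = -0.0754; denominator = 1 − 0.5914 = 0.4086
φ_{22} = -0.0754 / 0.4086 = -0.184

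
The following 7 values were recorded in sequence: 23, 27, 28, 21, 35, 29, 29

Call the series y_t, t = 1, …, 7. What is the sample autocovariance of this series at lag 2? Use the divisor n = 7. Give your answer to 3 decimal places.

Mean ȳ = (23 + 27 + 28 + 21 + 35 + 29 + 29)/7 = 27.4286
Σ_{t=1}^{5}(y_t−ȳ)(y_{t+2}−ȳ) = 6.3469
γ_2 = 6.3469 / 7 = 0.907

0.907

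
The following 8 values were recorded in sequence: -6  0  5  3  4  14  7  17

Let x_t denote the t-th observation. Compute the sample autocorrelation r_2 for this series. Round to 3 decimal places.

Mean x̄ = (-6 + 0 + 5 + 3 + 4 + 14 + 7 + 17)/8 = 5.5000
Deviations from mean: -11.5000, -5.5000, -0.5000, -2.5000, -1.5000, 8.5000, 1.5000, 11.5000
Numerator Σ_{t=1}^{6}(x_t−x̄)(x_{t+2}−x̄) = 94.5000
Denominator Σ(x_t−x̄)² = 378.0000
r_2 = 94.5000 / 378.0000 = 0.250

0.250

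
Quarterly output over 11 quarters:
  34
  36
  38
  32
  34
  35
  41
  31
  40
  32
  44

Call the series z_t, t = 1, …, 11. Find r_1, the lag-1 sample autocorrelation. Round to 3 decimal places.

Mean z̄ = (34 + 36 + 38 + 32 + 34 + 35 + 41 + 31 + 40 + 32 + 44)/11 = 36.0909
Numerator Σ_{t=1}^{10}(z_t−z̄)(z_{t+1}−z̄) = -95.5537
Denominator Σ(z_t−z̄)² = 174.9091
r_1 = -95.5537 / 174.9091 = -0.546

-0.546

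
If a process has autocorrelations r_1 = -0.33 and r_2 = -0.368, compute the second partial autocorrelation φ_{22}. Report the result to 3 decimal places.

-0.535

φ_{22} = (r_2 − r_1²) / (1 − r_1²)
r_1² = (-0.33)² = 0.1089
Numerator = -0.368 − 0.1089 = -0.4769; denominator = 1 − 0.1089 = 0.8911
φ_{22} = -0.4769 / 0.8911 = -0.535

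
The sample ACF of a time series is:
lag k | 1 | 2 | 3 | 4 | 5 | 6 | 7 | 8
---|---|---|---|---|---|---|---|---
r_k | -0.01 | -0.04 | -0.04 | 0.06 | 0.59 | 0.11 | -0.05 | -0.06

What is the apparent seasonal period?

The largest autocorrelation is r_5 = 0.59; the remaining lags stay at or below 0.11.
The dominant spike at lag 5 indicates a seasonal period of 5.

5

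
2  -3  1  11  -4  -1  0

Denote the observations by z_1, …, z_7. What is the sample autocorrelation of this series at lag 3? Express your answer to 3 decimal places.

0.145

Mean z̄ = (2 − 3 + 1 + 11 − 4 − 1 + 0)/7 = 0.8571
Deviations from mean: 1.1429, -3.8571, 0.1429, 10.1429, -4.8571, -1.8571, -0.8571
Numerator Σ_{t=1}^{4}(z_t−z̄)(z_{t+3}−z̄) = 21.3673
Denominator Σ(z_t−z̄)² = 146.8571
r_3 = 21.3673 / 146.8571 = 0.145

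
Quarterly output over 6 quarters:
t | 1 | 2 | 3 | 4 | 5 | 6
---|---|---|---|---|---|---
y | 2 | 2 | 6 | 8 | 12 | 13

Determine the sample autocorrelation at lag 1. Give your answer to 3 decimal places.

Mean ȳ = (2 + 2 + 6 + 8 + 12 + 13)/6 = 7.1667
Deviations from mean: -5.1667, -5.1667, -1.1667, 0.8333, 4.8333, 5.8333
Σ(y_t−ȳ)(y_{t+1}−ȳ) = (26.6944) + (6.0278) + (-0.9722) + (4.0278) + (28.1944) = 63.9722
Denominator Σ(y_t−ȳ)² = 112.8333
r_1 = 63.9722 / 112.8333 = 0.567

0.567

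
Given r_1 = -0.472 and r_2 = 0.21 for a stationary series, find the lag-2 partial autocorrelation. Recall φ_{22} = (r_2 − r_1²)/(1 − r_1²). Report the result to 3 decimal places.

φ_{22} = (r_2 − r_1²) / (1 − r_1²)
r_1² = (-0.472)² = 0.222784
Numerator = 0.21 − 0.2228 = -0.0128; denominator = 1 − 0.2228 = 0.7772
φ_{22} = -0.0128 / 0.7772 = -0.016

-0.016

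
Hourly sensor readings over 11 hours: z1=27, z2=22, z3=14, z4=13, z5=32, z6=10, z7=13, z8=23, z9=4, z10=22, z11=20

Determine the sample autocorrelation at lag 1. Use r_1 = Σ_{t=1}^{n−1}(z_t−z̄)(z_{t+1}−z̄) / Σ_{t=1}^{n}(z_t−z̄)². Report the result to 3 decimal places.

-0.367

Mean z̄ = (27 + 22 + 14 + 13 + 32 + 10 + 13 + 23 + 4 + 22 + 20)/11 = 18.1818
Numerator Σ_{t=1}^{10}(z_t−z̄)(z_{t+1}−z̄) = -243.3967
Denominator Σ(z_t−z̄)² = 663.6364
r_1 = -243.3967 / 663.6364 = -0.367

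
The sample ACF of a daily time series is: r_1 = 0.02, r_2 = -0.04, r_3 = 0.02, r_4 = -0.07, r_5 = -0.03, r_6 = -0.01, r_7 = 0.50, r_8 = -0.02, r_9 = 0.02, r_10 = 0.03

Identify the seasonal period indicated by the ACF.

The largest autocorrelation is r_7 = 0.50; the remaining lags stay at or below 0.03.
The dominant spike at lag 7 indicates a seasonal period of 7.

7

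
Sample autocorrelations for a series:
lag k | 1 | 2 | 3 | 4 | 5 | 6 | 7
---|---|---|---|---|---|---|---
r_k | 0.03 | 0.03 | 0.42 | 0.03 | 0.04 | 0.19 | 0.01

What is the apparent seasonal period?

3

The largest autocorrelation is r_3 = 0.42, with a weaker echo at lag 6 (0.19); the remaining lags stay at or below 0.04.
The dominant spike at lag 3 indicates a seasonal period of 3.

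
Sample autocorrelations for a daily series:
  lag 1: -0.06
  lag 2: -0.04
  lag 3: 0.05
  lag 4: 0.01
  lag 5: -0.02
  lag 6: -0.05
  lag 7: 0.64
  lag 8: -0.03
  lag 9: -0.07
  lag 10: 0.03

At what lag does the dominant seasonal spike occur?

7

The largest autocorrelation is r_7 = 0.64; the remaining lags stay at or below 0.05.
The dominant spike at lag 7 indicates a seasonal period of 7.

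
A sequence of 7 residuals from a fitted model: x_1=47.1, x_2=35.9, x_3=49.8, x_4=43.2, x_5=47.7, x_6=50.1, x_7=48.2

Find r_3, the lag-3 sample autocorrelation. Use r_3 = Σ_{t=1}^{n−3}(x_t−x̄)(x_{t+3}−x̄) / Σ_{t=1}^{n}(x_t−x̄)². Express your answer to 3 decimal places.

Mean x̄ = (47.1 + 35.9 + 49.8 + 43.2 + 47.7 + 50.1 + 48.2)/7 = 46.0000
Deviations from mean: 1.1000, -10.1000, 3.8000, -2.8000, 1.7000, 4.1000, 2.2000
Σ(x_t−x̄)(x_{t+3}−x̄) = (-3.0800) + (-17.1700) + (15.5800) + (-6.1600) = -10.8300
Denominator Σ(x_t−x̄)² = 150.0400
r_3 = -10.8300 / 150.0400 = -0.072

-0.072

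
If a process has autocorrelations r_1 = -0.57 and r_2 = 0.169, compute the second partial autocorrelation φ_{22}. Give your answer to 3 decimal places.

φ_{22} = (r_2 − r_1²) / (1 − r_1²)
r_1² = (-0.57)² = 0.3249
Numerator = 0.169 − 0.3249 = -0.1559; denominator = 1 − 0.3249 = 0.6751
φ_{22} = -0.1559 / 0.6751 = -0.231

-0.231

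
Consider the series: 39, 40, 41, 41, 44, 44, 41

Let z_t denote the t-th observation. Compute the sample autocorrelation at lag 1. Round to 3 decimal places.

0.399

Mean z̄ = (39 + 40 + 41 + 41 + 44 + 44 + 41)/7 = 41.4286
Deviations from mean: -2.4286, -1.4286, -0.4286, -0.4286, 2.5714, 2.5714, -0.4286
Σ(z_t−z̄)(z_{t+1}−z̄) = (3.4694) + (0.6122) + (0.1837) + (-1.1020) + (6.6122) + (-1.1020) = 8.6735
Denominator Σ(z_t−z̄)² = 21.7143
r_1 = 8.6735 / 21.7143 = 0.399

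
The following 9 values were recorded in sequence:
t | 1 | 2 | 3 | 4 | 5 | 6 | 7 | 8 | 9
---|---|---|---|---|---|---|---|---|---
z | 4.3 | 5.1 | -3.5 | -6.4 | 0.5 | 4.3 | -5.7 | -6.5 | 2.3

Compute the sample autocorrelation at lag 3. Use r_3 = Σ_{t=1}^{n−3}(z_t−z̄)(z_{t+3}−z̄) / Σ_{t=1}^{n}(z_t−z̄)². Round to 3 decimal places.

Mean z̄ = (4.3 + 5.1 − 3.5 − 6.4 + 0.5 + 4.3 − 5.7 − 6.5 + 2.3)/9 = -0.6222
Σ(z_t−z̄)(z_{t+3}−z̄) = (-28.4395) + (6.4216) + (-14.1651) + (29.3383) + (-6.5962) + (14.3838) = 0.9430
Denominator Σ(z_t−z̄)² = 192.9956
r_3 = 0.9430 / 192.9956 = 0.005

0.005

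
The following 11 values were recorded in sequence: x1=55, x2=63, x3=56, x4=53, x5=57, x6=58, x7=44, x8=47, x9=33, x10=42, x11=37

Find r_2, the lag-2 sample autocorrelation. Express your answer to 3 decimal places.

0.452

Mean x̄ = (55 + 63 + 56 + 53 + 57 + 58 + 44 + 47 + 33 + 42 + 37)/11 = 49.5455
Numerator Σ_{t=1}^{9}(x_t−x̄)(x_{t+2}−x̄) = 414.6777
Denominator Σ(x_t−x̄)² = 916.7273
r_2 = 414.6777 / 916.7273 = 0.452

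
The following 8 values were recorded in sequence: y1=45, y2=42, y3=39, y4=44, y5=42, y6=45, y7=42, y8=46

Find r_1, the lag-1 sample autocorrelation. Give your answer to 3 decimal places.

-0.258

Mean ȳ = (45 + 42 + 39 + 44 + 42 + 45 + 42 + 46)/8 = 43.1250
Deviations from mean: 1.8750, -1.1250, -4.1250, 0.8750, -1.1250, 1.8750, -1.1250, 2.8750
Σ(y_t−ȳ)(y_{t+1}−ȳ) = (-2.1094) + (4.6406) + (-3.6094) + (-0.9844) + (-2.1094) + (-2.1094) + (-3.2344) = -9.5156
Denominator Σ(y_t−ȳ)² = 36.8750
r_1 = -9.5156 / 36.8750 = -0.258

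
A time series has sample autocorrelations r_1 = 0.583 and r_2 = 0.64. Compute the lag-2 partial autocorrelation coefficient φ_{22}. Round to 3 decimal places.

0.455

φ_{22} = (r_2 − r_1²) / (1 − r_1²)
r_1² = (0.583)² = 0.339889
Numerator = 0.64 − 0.3399 = 0.3001; denominator = 1 − 0.3399 = 0.6601
φ_{22} = 0.3001 / 0.6601 = 0.455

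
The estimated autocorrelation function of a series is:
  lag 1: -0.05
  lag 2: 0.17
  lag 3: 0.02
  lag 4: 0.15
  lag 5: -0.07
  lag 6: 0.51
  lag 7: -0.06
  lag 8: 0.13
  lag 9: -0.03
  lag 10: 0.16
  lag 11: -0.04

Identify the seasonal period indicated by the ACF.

The largest autocorrelation is r_6 = 0.51; the remaining lags stay at or below 0.17.
The dominant spike at lag 6 indicates a seasonal period of 6.

6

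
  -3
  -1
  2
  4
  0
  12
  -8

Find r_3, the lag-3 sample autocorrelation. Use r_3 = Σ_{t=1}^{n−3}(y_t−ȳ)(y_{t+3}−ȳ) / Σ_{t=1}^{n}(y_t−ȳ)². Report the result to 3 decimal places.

Mean ȳ = (-3 − 1 + 2 + 4 + 0 + 12 − 8)/7 = 0.8571
Deviations from mean: -3.8571, -1.8571, 1.1429, 3.1429, -0.8571, 11.1429, -8.8571
Σ(y_t−ȳ)(y_{t+3}−ȳ) = (-12.1224) + (1.5918) + (12.7347) + (-27.8367) = -25.6327
Denominator Σ(y_t−ȳ)² = 232.8571
r_3 = -25.6327 / 232.8571 = -0.110

-0.110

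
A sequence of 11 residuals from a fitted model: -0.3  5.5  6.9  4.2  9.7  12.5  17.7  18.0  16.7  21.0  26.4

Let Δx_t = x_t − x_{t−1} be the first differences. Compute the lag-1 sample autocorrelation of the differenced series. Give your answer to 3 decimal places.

First differences Δx: 5.8, 1.4, -2.7, 5.5, 2.8, 5.2, 0.3, -1.3, 4.3, 5.4
Mean of differences = 2.6700
Numerator Σ(Δx_t−Δx̄)(Δx_{t+1}−Δx̄) = -10.2639
Denominator Σ(Δx_t−Δx̄)² = 86.1610
r_1(Δx) = -10.2639 / 86.1610 = -0.119

-0.119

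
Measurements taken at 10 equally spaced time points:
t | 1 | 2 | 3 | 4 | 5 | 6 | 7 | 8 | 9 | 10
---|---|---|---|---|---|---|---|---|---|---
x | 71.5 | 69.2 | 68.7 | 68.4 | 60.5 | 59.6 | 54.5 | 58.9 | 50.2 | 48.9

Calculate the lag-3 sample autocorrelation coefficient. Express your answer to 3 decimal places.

0.182

Mean x̄ = (71.5 + 69.2 + 68.7 + 68.4 + 60.5 + 59.6 + 54.5 + 58.9 + 50.2 + 48.9)/10 = 61.0400
Σ(x_t−x̄)(x_{t+3}−x̄) = (76.9856) + (-4.4064) + (-11.0304) + (-48.1344) + (1.1556) + (15.6096) + (79.3956) = 109.5752
Denominator Σ(x_t−x̄)² = 603.4440
r_3 = 109.5752 / 603.4440 = 0.182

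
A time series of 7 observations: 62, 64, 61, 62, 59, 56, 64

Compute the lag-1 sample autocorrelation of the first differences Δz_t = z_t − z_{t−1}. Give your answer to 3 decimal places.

-0.256

First differences Δz: 2, -3, 1, -3, -3, 8
Mean of differences = 0.3333
Numerator Σ(Δz_t−Δz̄)(Δz_{t+1}−Δz̄) = -24.4444
Denominator Σ(Δz_t−Δz̄)² = 95.3333
r_1(Δz) = -24.4444 / 95.3333 = -0.256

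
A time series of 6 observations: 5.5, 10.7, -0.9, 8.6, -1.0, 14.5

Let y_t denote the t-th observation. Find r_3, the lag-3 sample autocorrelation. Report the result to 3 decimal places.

-0.471

Mean ȳ = (5.5 + 10.7 − 0.9 + 8.6 − 1.0 + 14.5)/6 = 6.2333
Σ(y_t−ȳ)(y_{t+3}−ȳ) = (-1.7356) + (-32.3089) + (-58.9689) = -93.0133
Denominator Σ(y_t−ȳ)² = 197.6333
r_3 = -93.0133 / 197.6333 = -0.471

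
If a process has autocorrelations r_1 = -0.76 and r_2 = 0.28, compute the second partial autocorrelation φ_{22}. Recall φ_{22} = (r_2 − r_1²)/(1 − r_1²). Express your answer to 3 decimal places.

φ_{22} = (r_2 − r_1²) / (1 − r_1²)
r_1² = (-0.76)² = 0.5776
Numerator = 0.28 − 0.5776 = -0.2976; denominator = 1 − 0.5776 = 0.4224
φ_{22} = -0.2976 / 0.4224 = -0.705

-0.705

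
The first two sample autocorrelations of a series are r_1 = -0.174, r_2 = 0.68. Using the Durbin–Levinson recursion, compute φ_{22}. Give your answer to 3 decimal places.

0.670

φ_{22} = (r_2 − r_1²) / (1 − r_1²)
r_1² = (-0.174)² = 0.030276
Numerator = 0.68 − 0.0303 = 0.6497; denominator = 1 − 0.0303 = 0.9697
φ_{22} = 0.6497 / 0.9697 = 0.670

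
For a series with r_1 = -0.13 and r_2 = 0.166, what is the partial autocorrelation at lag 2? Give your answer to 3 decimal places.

φ_{22} = (r_2 − r_1²) / (1 − r_1²)
r_1² = (-0.13)² = 0.0169
Numerator = 0.166 − 0.0169 = 0.1491; denominator = 1 − 0.0169 = 0.9831
φ_{22} = 0.1491 / 0.9831 = 0.152

0.152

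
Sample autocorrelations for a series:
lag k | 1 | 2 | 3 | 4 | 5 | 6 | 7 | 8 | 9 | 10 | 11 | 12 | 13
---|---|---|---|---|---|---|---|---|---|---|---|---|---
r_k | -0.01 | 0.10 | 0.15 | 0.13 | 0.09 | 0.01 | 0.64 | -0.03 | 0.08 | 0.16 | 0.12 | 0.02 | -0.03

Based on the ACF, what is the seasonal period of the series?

7

The largest autocorrelation is r_7 = 0.64; the remaining lags stay at or below 0.16.
The dominant spike at lag 7 indicates a seasonal period of 7.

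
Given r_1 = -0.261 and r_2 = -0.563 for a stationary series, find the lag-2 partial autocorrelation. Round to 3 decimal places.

φ_{22} = (r_2 − r_1²) / (1 − r_1²)
r_1² = (-0.261)² = 0.068121
Numerator = -0.563 − 0.0681 = -0.6311; denominator = 1 − 0.0681 = 0.9319
φ_{22} = -0.6311 / 0.9319 = -0.677

-0.677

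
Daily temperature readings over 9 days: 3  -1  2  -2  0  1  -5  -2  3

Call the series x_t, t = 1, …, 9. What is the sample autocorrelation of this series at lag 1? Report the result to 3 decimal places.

Mean x̄ = (3 − 1 + 2 − 2 + 0 + 1 − 5 − 2 + 3)/9 = -0.1111
Numerator Σ_{t=1}^{8}(x_t−x̄)(x_{t+1}−x̄) = -10.7901
Denominator Σ(x_t−x̄)² = 56.8889
r_1 = -10.7901 / 56.8889 = -0.190

-0.190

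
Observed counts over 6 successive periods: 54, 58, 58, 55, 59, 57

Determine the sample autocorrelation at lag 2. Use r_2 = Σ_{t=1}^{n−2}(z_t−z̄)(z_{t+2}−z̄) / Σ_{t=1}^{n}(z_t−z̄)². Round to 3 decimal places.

Mean z̄ = (54 + 58 + 58 + 55 + 59 + 57)/6 = 56.8333
Deviations from mean: -2.8333, 1.1667, 1.1667, -1.8333, 2.1667, 0.1667
Numerator Σ_{t=1}^{4}(z_t−z̄)(z_{t+2}−z̄) = -3.2222
Denominator Σ(z_t−z̄)² = 18.8333
r_2 = -3.2222 / 18.8333 = -0.171

-0.171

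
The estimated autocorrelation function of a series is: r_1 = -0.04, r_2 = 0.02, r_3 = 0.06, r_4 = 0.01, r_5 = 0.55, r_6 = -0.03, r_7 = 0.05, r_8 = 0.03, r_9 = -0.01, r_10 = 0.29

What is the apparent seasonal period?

The largest autocorrelation is r_5 = 0.55, with a weaker echo at lag 10 (0.29); the remaining lags stay at or below 0.06.
The dominant spike at lag 5 indicates a seasonal period of 5.

5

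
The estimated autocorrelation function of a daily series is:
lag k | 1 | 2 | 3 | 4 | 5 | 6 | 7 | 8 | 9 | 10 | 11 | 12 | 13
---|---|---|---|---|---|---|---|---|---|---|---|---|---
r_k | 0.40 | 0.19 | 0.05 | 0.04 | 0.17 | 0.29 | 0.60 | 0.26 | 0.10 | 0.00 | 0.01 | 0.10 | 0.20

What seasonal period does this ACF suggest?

7

The largest autocorrelation is r_7 = 0.60; the remaining lags stay at or below 0.40. The elevated value at lag 1 (0.40), dropping to 0.19 at lag 2, reflects decaying short-term dependence rather than seasonality.
The dominant spike at lag 7 indicates a seasonal period of 7.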